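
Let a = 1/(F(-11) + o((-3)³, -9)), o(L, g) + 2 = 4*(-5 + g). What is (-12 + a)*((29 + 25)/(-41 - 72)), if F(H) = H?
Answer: 14922/2599 ≈ 5.7414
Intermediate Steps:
o(L, g) = -22 + 4*g (o(L, g) = -2 + 4*(-5 + g) = -2 + (-20 + 4*g) = -22 + 4*g)
a = -1/69 (a = 1/(-11 + (-22 + 4*(-9))) = 1/(-11 + (-22 - 36)) = 1/(-11 - 58) = 1/(-69) = -1/69 ≈ -0.014493)
(-12 + a)*((29 + 25)/(-41 - 72)) = (-12 - 1/69)*((29 + 25)/(-41 - 72)) = -14922/(23*(-113)) = -14922*(-1)/(23*113) = -829/69*(-54/113) = 14922/2599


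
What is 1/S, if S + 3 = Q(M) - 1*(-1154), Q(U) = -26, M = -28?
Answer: 1/1125 ≈ 0.00088889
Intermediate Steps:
S = 1125 (S = -3 + (-26 - 1*(-1154)) = -3 + (-26 + 1154) = -3 + 1128 = 1125)
1/S = 1/1125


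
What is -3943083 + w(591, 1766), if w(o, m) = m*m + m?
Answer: -822561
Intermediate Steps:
w(o, m) = m + m**2 (w(o, m) = m**2 + m = m + m**2)
-3943083 + w(591, 1766) = -3943083 + 1766*(1 + 1766) = -3943083 + 1766*1767 = -3943083 + 3120522 = -822561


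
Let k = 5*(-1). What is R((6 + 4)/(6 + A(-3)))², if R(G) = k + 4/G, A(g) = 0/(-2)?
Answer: 169/25 ≈ 6.7600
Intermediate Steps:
A(g) = 0 (A(g) = 0*(-½) = 0)
k = -5
R(G) = -5 + 4/G
R((6 + 4)/(6 + A(-3)))² = (-5 + 4/(((6 + 4)/(6 + 0))))² = (-5 + 4/((10/6)))² = (-5 + 4/((10*(⅙))))² = (-5 + 4/(5/3))² = (-5 + 4*(⅗))² = (-5 + 12/5)² = (-13/5)² = 169/25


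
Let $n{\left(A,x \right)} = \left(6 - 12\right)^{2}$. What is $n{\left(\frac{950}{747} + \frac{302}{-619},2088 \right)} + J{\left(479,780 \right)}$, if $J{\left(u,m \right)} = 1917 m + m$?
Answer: $1496076$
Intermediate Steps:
$J{\left(u,m \right)} = 1918 m$
$n{\left(A,x \right)} = 36$ ($n{\left(A,x \right)} = \left(-6\right)^{2} = 36$)
$n{\left(\frac{950}{747} + \frac{302}{-619},2088 \right)} + J{\left(479,780 \right)} = 36 + 1918 \cdot 780 = 36 + 1496040 = 1496076$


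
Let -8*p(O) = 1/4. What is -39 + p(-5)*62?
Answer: -655/16 ≈ -40.938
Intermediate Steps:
p(O) = -1/32 (p(O) = -1/(8*4) = -⅛*¼ = -1/32)
-39 + p(-5)*62 = -39 - 1/32*62 = -39 - 31/16 = -655/16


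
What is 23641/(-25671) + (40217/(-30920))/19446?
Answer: -1579518227303/1715023376080 ≈ -0.92099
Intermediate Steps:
23641/(-25671) + (40217/(-30920))/19446 = 23641*(-1/25671) + (40217*(-1/30920))*(1/19446) = -23641/25671 - 40217/30920*1/19446 = -23641/25671 - 40217/601270320 = -1579518227303/1715023376080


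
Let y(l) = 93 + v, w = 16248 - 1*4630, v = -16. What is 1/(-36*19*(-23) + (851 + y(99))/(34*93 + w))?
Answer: 3695/58129972 ≈ 6.3564e-5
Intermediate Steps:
w = 11618 (w = 16248 - 4630 = 11618)
y(l) = 77 (y(l) = 93 - 16 = 77)
1/(-36*19*(-23) + (851 + y(99))/(34*93 + w)) = 1/(-36*19*(-23) + (851 + 77)/(34*93 + 11618)) = 1/(-684*(-23) + 928/(3162 + 11618)) = 1/(15732 + 928/14780) = 1/(15732 + 928*(1/14780)) = 1/(15732 + 232/3695) = 1/(58129972/3695) = 3695/58129972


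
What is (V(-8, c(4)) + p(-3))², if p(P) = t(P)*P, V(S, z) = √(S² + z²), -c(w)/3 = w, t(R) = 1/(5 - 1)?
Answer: 3337/16 - 6*√13 ≈ 186.93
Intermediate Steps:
t(R) = ¼ (t(R) = 1/4 = ¼)
c(w) = -3*w
p(P) = P/4
(V(-8, c(4)) + p(-3))² = (√((-8)² + (-3*4)²) + (¼)*(-3))² = (√(64 + (-12)²) - ¾)² = (√(64 + 144) - ¾)² = (√208 - ¾)² = (4*√13 - ¾)² = (-¾ + 4*√13)²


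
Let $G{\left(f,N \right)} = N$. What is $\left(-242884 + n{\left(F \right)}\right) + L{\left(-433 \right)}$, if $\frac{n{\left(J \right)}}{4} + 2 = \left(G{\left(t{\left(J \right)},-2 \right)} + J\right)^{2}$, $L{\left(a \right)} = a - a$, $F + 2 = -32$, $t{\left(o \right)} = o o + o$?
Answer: $-237708$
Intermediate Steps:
$t{\left(o \right)} = o + o^{2}$ ($t{\left(o \right)} = o^{2} + o = o + o^{2}$)
$F = -34$ ($F = -2 - 32 = -34$)
$L{\left(a \right)} = 0$
$n{\left(J \right)} = -8 + 4 \left(-2 + J\right)^{2}$
$\left(-242884 + n{\left(F \right)}\right) + L{\left(-433 \right)} = \left(-242884 - \left(8 - 4 \left(-2 - 34\right)^{2}\right)\right) + 0 = \left(-242884 - \left(8 - 4 \left(-36\right)^{2}\right)\right) + 0 = \left(-242884 + \left(-8 + 4 \cdot 1296\right)\right) + 0 = \left(-242884 + \left(-8 + 5184\right)\right) + 0 = \left(-242884 + 5176\right) + 0 = -237708 + 0 = -237708$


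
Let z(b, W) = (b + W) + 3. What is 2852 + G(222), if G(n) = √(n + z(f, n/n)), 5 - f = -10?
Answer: 2852 + √241 ≈ 2867.5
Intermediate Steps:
f = 15 (f = 5 - 1*(-10) = 5 + 10 = 15)
z(b, W) = 3 + W + b (z(b, W) = (W + b) + 3 = 3 + W + b)
G(n) = √(19 + n) (G(n) = √(n + (3 + n/n + 15)) = √(n + (3 + 1 + 15)) = √(n + 19) = √(19 + n))
2852 + G(222) = 2852 + √(19 + 222) = 2852 + √241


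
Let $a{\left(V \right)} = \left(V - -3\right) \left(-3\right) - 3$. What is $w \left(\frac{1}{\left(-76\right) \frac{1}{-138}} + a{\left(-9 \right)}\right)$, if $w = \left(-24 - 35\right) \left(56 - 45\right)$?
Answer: $- \frac{414711}{38} \approx -10913.0$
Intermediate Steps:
$w = -649$ ($w = \left(-59\right) 11 = -649$)
$a{\left(V \right)} = -12 - 3 V$ ($a{\left(V \right)} = \left(V + 3\right) \left(-3\right) - 3 = \left(3 + V\right) \left(-3\right) - 3 = \left(-9 - 3 V\right) - 3 = -12 - 3 V$)
$w \left(\frac{1}{\left(-76\right) \frac{1}{-138}} + a{\left(-9 \right)}\right) = - 649 \left(\frac{1}{\left(-76\right) \frac{1}{-138}} - -15\right) = - 649 \left(\frac{1}{\left(-76\right) \left(- \frac{1}{138}\right)} + \left(-12 + 27\right)\right) = - 649 \left(\frac{1}{\frac{38}{69}} + 15\right) = - 649 \left(\frac{69}{38} + 15\right) = \left(-649\right) \frac{639}{38} = - \frac{414711}{38}$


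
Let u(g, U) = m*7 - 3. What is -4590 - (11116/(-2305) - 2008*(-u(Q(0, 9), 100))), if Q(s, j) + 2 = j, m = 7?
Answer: -223477074/2305 ≈ -96953.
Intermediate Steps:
Q(s, j) = -2 + j
u(g, U) = 46 (u(g, U) = 7*7 - 3 = 49 - 3 = 46)
-4590 - (11116/(-2305) - 2008*(-u(Q(0, 9), 100))) = -4590 - (11116/(-2305) - 2008/((-1/46))) = -4590 - (11116*(-1/2305) - 2008/((-1*1/46))) = -4590 - (-11116/2305 - 2008/(-1/46)) = -4590 - (-11116/2305 - 2008*(-46)) = -4590 - (-11116/2305 + 92368) = -4590 - 1*212897124/2305 = -4590 - 212897124/2305 = -223477074/2305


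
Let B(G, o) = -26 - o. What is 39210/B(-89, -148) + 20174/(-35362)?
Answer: 346020698/1078541 ≈ 320.82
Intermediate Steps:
39210/B(-89, -148) + 20174/(-35362) = 39210/(-26 - 1*(-148)) + 20174/(-35362) = 39210/(-26 + 148) + 20174*(-1/35362) = 39210/122 - 10087/17681 = 39210*(1/122) - 10087/17681 = 19605/61 - 10087/17681 = 346020698/1078541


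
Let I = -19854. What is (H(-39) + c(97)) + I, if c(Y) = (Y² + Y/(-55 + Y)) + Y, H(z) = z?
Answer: -436157/42 ≈ -10385.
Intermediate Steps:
c(Y) = Y + Y² + Y/(-55 + Y) (c(Y) = (Y² + Y/(-55 + Y)) + Y = Y + Y² + Y/(-55 + Y))
(H(-39) + c(97)) + I = (-39 + 97*(-54 + 97² - 54*97)/(-55 + 97)) - 19854 = (-39 + 97*(-54 + 9409 - 5238)/42) - 19854 = (-39 + 97*(1/42)*4117) - 19854 = (-39 + 399349/42) - 19854 = 397711/42 - 19854 = -436157/42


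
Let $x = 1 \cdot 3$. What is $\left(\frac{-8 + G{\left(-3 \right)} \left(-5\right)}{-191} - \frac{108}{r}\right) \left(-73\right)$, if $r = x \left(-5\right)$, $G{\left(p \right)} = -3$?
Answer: $- \frac{499393}{955} \approx -522.92$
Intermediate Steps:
$x = 3$
$r = -15$ ($r = 3 \left(-5\right) = -15$)
$\left(\frac{-8 + G{\left(-3 \right)} \left(-5\right)}{-191} - \frac{108}{r}\right) \left(-73\right) = \left(\frac{-8 - -15}{-191} - \frac{108}{-15}\right) \left(-73\right) = \left(\left(-8 + 15\right) \left(- \frac{1}{191}\right) - - \frac{36}{5}\right) \left(-73\right) = \left(7 \left(- \frac{1}{191}\right) + \frac{36}{5}\right) \left(-73\right) = \left(- \frac{7}{191} + \frac{36}{5}\right) \left(-73\right) = \frac{6841}{955} \left(-73\right) = - \frac{499393}{955}$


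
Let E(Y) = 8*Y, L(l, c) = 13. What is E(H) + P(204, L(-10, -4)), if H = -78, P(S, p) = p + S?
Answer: -407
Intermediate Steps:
P(S, p) = S + p
E(H) + P(204, L(-10, -4)) = 8*(-78) + (204 + 13) = -624 + 217 = -407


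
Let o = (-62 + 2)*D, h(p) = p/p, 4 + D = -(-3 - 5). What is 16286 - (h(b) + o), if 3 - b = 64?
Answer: 16525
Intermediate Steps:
D = 4 (D = -4 - (-3 - 5) = -4 - 1*(-8) = -4 + 8 = 4)
b = -61 (b = 3 - 1*64 = 3 - 64 = -61)
h(p) = 1
o = -240 (o = (-62 + 2)*4 = -60*4 = -240)
16286 - (h(b) + o) = 16286 - (1 - 240) = 16286 - 1*(-239) = 16286 + 239 = 16525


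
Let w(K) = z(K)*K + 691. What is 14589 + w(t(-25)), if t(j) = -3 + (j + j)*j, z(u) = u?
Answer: 1570289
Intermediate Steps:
t(j) = -3 + 2*j² (t(j) = -3 + (2*j)*j = -3 + 2*j²)
w(K) = 691 + K² (w(K) = K*K + 691 = K² + 691 = 691 + K²)
14589 + w(t(-25)) = 14589 + (691 + (-3 + 2*(-25)²)²) = 14589 + (691 + (-3 + 2*625)²) = 14589 + (691 + (-3 + 1250)²) = 14589 + (691 + 1247²) = 14589 + (691 + 1555009) = 14589 + 1555700 = 1570289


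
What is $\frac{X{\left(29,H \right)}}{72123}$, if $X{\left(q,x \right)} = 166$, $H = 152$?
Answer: $\frac{166}{72123} \approx 0.0023016$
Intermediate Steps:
$\frac{X{\left(29,H \right)}}{72123} = \frac{166}{72123}$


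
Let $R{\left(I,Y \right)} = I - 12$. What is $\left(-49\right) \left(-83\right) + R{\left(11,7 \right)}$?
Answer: $4066$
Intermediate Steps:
$R{\left(I,Y \right)} = -12 + I$
$\left(-49\right) \left(-83\right) + R{\left(11,7 \right)} = \left(-49\right) \left(-83\right) + \left(-12 + 11\right) = 4067 - 1 = 4066$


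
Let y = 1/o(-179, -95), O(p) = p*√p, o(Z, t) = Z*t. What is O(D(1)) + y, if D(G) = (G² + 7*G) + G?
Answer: 459136/17005 ≈ 27.000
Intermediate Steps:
D(G) = G² + 8*G
O(p) = p^(3/2)
y = 1/17005 (y = 1/(-179*(-95)) = 1/17005 ≈ 5.8806e-5)
O(D(1)) + y = (1*(8 + 1))^(3/2) + 1/17005 = (1*9)^(3/2) + 1/17005 = 9^(3/2) + 1/17005 = 27 + 1/17005 = 459136/17005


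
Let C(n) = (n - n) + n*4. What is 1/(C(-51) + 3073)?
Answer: 1/2869 ≈ 0.00034855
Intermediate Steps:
C(n) = 4*n (C(n) = 0 + 4*n = 4*n)
1/(C(-51) + 3073) = 1/(4*(-51) + 3073) = 1/(-204 + 3073) = 1/2869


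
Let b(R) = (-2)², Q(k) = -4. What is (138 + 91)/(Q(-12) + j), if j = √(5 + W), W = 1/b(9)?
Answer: -3664/43 - 458*√21/43 ≈ -134.02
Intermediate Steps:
b(R) = 4
W = ¼ (W = 1/4 = ¼ ≈ 0.25000)
j = √21/2 (j = √(5 + ¼) = √(21/4) = √21/2 ≈ 2.2913)
(138 + 91)/(Q(-12) + j) = (138 + 91)/(-4 + √21/2) = 229/(-4 + √21/2)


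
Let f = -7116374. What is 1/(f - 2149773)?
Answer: -1/9266147 ≈ -1.0792e-7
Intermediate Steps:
1/(f - 2149773) = 1/(-7116374 - 2149773) = 1/(-9266147) = -1/9266147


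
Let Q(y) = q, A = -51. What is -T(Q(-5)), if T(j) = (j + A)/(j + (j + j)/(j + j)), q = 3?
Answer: 12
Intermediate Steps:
Q(y) = 3
T(j) = (-51 + j)/(1 + j) (T(j) = (j - 51)/(j + (j + j)/(j + j)) = (-51 + j)/(j + (2*j)/((2*j))) = (-51 + j)/(j + (2*j)*(1/(2*j))) = (-51 + j)/(j + 1) = (-51 + j)/(1 + j))
-T(Q(-5)) = -(-51 + 3)/(1 + 3) = -(-48)/4 = -1*(-12) = 12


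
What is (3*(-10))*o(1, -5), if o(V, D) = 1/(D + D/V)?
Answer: 3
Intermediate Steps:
(3*(-10))*o(1, -5) = (3*(-10))*(1/(-5*(1 + 1))) = -30*(-1)/(5*2) = -30*(-1/10) = 3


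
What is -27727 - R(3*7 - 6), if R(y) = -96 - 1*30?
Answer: -27601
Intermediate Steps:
R(y) = -126 (R(y) = -96 - 30 = -126)
-27727 - R(3*7 - 6) = -27727 - 1*(-126) = -27727 + 126 = -27601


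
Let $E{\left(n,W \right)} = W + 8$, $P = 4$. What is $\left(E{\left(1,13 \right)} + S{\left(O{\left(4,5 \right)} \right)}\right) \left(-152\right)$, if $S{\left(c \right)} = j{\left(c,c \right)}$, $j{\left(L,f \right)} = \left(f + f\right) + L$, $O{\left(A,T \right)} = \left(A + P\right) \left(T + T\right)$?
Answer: $-39672$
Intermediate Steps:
$E{\left(n,W \right)} = 8 + W$
$O{\left(A,T \right)} = 2 T \left(4 + A\right)$ ($O{\left(A,T \right)} = \left(A + 4\right) \left(T + T\right) = \left(4 + A\right) 2 T = 2 T \left(4 + A\right)$)
$j{\left(L,f \right)} = L + 2 f$ ($j{\left(L,f \right)} = 2 f + L = L + 2 f$)
$S{\left(c \right)} = 3 c$ ($S{\left(c \right)} = c + 2 c = 3 c$)
$\left(E{\left(1,13 \right)} + S{\left(O{\left(4,5 \right)} \right)}\right) \left(-152\right) = \left(\left(8 + 13\right) + 3 \cdot 2 \cdot 5 \left(4 + 4\right)\right) \left(-152\right) = \left(21 + 3 \cdot 2 \cdot 5 \cdot 8\right) \left(-152\right) = \left(21 + 3 \cdot 80\right) \left(-152\right) = \left(21 + 240\right) \left(-152\right) = 261 \left(-152\right) = -39672$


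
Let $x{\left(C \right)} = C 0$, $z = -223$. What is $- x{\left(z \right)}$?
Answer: $0$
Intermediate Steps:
$x{\left(C \right)} = 0$
$- x{\left(z \right)} = \left(-1\right) 0 = 0$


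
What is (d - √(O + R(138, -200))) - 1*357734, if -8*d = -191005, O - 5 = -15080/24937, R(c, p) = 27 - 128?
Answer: -2670867/8 - 2*I*√15018507746/24937 ≈ -3.3386e+5 - 9.8288*I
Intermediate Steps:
R(c, p) = -101
O = 109605/24937 (O = 5 - 15080/24937 = 109605/24937 ≈ 4.3953)
d = 191005/8 (d = -⅛*(-191005) = 191005/8 ≈ 23876.)
(d - √(O + R(138, -200))) - 1*357734 = (191005/8 - √(109605/24937 - 101)) - 1*357734 = (191005/8 - √(-2409032/24937)) - 357734 = (191005/8 - 2*I*√15018507746/24937) - 357734 = -2670867/8 - 2*I*√15018507746/24937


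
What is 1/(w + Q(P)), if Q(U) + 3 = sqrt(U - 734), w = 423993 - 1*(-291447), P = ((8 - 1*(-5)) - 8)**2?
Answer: 715437/511850101678 - I*sqrt(709)/511850101678 ≈ 1.3977e-6 - 5.2021e-11*I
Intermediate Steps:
P = 25 (P = ((8 + 5) - 8)**2 = (13 - 8)**2 = 5**2 = 25)
w = 715440 (w = 423993 + 291447 = 715440)
Q(U) = -3 + sqrt(-734 + U) (Q(U) = -3 + sqrt(U - 734) = -3 + sqrt(-734 + U))
1/(w + Q(P)) = 1/(715440 + (-3 + sqrt(-734 + 25))) = 1/(715440 + (-3 + sqrt(-709))) = 1/(715440 + (-3 + I*sqrt(709))) = 1/(715437 + I*sqrt(709))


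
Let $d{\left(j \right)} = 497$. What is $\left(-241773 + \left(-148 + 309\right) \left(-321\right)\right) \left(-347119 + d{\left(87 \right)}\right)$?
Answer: $101717612388$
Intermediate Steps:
$\left(-241773 + \left(-148 + 309\right) \left(-321\right)\right) \left(-347119 + d{\left(87 \right)}\right) = \left(-241773 + \left(-148 + 309\right) \left(-321\right)\right) \left(-347119 + 497\right) = \left(-241773 + 161 \left(-321\right)\right) \left(-346622\right) = \left(-241773 - 51681\right) \left(-346622\right) = \left(-293454\right) \left(-346622\right) = 101717612388$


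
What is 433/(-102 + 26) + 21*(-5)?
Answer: -8413/76 ≈ -110.70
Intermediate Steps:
433/(-102 + 26) + 21*(-5) = 433/(-76) - 105 = -1/76*433 - 105 = -433/76 - 105 = -8413/76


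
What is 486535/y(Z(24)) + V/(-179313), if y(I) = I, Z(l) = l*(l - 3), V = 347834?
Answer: 4146035339/4303512 ≈ 963.41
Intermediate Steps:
Z(l) = l*(-3 + l)
486535/y(Z(24)) + V/(-179313) = 486535/((24*(-3 + 24))) + 347834/(-179313) = 486535/((24*21)) + 347834*(-1/179313) = 486535/504 - 347834/179313 = 486535*(1/504) - 347834/179313 = 69505/72 - 347834/179313 = 4146035339/4303512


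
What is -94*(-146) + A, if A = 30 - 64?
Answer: 13690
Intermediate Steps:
A = -34
-94*(-146) + A = -94*(-146) - 34 = 13724 - 34 = 13690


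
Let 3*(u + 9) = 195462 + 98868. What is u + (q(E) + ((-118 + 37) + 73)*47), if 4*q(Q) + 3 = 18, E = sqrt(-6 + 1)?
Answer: 390915/4 ≈ 97729.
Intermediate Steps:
E = I*sqrt(5) (E = sqrt(-5) = I*sqrt(5) ≈ 2.2361*I)
u = 98101 (u = -9 + (195462 + 98868)/3 = -9 + (1/3)*294330 = -9 + 98110 = 98101)
q(Q) = 15/4 (q(Q) = -3/4 + (1/4)*18 = -3/4 + 9/2 = 15/4)
u + (q(E) + ((-118 + 37) + 73)*47) = 98101 + (15/4 + ((-118 + 37) + 73)*47) = 98101 + (15/4 + (-81 + 73)*47) = 98101 + (15/4 - 8*47) = 98101 + (15/4 - 376) = 98101 - 1489/4 = 390915/4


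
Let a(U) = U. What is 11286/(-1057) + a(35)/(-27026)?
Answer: -305052431/28566482 ≈ -10.679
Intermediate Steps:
11286/(-1057) + a(35)/(-27026) = 11286/(-1057) + 35/(-27026) = 11286*(-1/1057) + 35*(-1/27026) = -11286/1057 - 35/27026 = -305052431/28566482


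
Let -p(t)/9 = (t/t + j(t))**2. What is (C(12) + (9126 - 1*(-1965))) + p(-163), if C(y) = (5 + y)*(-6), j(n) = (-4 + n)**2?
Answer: -7000657911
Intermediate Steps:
p(t) = -9*(1 + (-4 + t)**2)**2 (p(t) = -9*(t/t + (-4 + t)**2)**2 = -9*(1 + (-4 + t)**2)**2)
C(y) = -30 - 6*y
(C(12) + (9126 - 1*(-1965))) + p(-163) = ((-30 - 6*12) + (9126 - 1*(-1965))) - 9*(1 + (-4 - 163)**2)**2 = ((-30 - 72) + (9126 + 1965)) - 9*(1 + (-167)**2)**2 = (-102 + 11091) - 9*(1 + 27889)**2 = 10989 - 9*27890**2 = 10989 - 9*777852100 = 10989 - 7000668900 = -7000657911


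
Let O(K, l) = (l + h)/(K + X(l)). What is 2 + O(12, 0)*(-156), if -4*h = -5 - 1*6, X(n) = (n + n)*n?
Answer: -135/4 ≈ -33.750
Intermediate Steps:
X(n) = 2*n² (X(n) = (2*n)*n = 2*n²)
h = 11/4 (h = -(-5 - 1*6)/4 = -(-5 - 6)/4 = -¼*(-11) = 11/4 ≈ 2.7500)
O(K, l) = (11/4 + l)/(K + 2*l²) (O(K, l) = (l + 11/4)/(K + 2*l²) = (11/4 + l)/(K + 2*l²))
2 + O(12, 0)*(-156) = 2 + ((11/4 + 0)/(12 + 2*0²))*(-156) = 2 + ((11/4)/(12 + 2*0))*(-156) = 2 + ((11/4)/(12 + 0))*(-156) = 2 + ((11/4)/12)*(-156) = 2 + ((1/12)*(11/4))*(-156) = 2 + (11/48)*(-156) = 2 - 143/4 = -135/4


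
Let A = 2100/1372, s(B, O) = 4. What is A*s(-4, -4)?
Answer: 300/49 ≈ 6.1225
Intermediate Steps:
A = 75/49 (A = 2100*(1/1372) = 75/49 ≈ 1.5306)
A*s(-4, -4) = (75/49)*4 = 300/49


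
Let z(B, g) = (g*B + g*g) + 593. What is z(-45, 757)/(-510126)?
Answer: -179859/170042 ≈ -1.0577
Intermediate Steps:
z(B, g) = 593 + g² + B*g (z(B, g) = (B*g + g²) + 593 = (g² + B*g) + 593 = 593 + g² + B*g)
z(-45, 757)/(-510126) = (593 + 757² - 45*757)/(-510126) = (593 + 573049 - 34065)*(-1/510126) = 539577*(-1/510126) = -179859/170042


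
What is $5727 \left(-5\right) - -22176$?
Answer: $-6459$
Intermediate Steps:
$5727 \left(-5\right) - -22176 = -28635 + 22176 = -6459$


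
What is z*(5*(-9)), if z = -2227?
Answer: 100215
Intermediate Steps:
z*(5*(-9)) = -11135*(-9) = -2227*(-45) = 100215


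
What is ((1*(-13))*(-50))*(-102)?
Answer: -66300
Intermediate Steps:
((1*(-13))*(-50))*(-102) = -13*(-50)*(-102) = 650*(-102) = -66300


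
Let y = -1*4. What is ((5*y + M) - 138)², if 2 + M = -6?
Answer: 27556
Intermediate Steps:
M = -8 (M = -2 - 6 = -8)
y = -4
((5*y + M) - 138)² = ((5*(-4) - 8) - 138)² = ((-20 - 8) - 138)² = (-28 - 138)² = (-166)² = 27556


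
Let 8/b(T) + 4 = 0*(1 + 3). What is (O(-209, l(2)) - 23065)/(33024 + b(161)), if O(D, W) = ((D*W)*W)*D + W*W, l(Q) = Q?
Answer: 151663/33022 ≈ 4.5928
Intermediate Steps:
O(D, W) = W**2 + D**2*W**2 (O(D, W) = (D*W**2)*D + W**2 = D**2*W**2 + W**2 = W**2 + D**2*W**2)
b(T) = -2 (b(T) = 8/(-4 + 0*(1 + 3)) = 8/(-4 + 0*4) = 8/(-4 + 0) = 8/(-4) = 8*(-1/4) = -2)
(O(-209, l(2)) - 23065)/(33024 + b(161)) = (2**2*(1 + (-209)**2) - 23065)/(33024 - 2) = (4*(1 + 43681) - 23065)/33022 = (4*43682 - 23065)*(1/33022) = (174728 - 23065)*(1/33022) = 151663*(1/33022) = 151663/33022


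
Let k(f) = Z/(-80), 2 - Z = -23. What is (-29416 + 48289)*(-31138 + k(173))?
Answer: -9402773949/16 ≈ -5.8767e+8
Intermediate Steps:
Z = 25 (Z = 2 - 1*(-23) = 2 + 23 = 25)
k(f) = -5/16 (k(f) = 25/(-80) = 25*(-1/80) = -5/16)
(-29416 + 48289)*(-31138 + k(173)) = (-29416 + 48289)*(-31138 - 5/16) = 18873*(-498213/16) = -9402773949/16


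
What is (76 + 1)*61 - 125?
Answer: 4572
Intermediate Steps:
(76 + 1)*61 - 125 = 77*61 - 125 = 4697 - 125 = 4572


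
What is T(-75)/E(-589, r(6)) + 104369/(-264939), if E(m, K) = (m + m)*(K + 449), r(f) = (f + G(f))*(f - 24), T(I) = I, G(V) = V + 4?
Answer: -19774545377/50247800862 ≈ -0.39354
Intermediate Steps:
G(V) = 4 + V
r(f) = (-24 + f)*(4 + 2*f) (r(f) = (f + (4 + f))*(f - 24) = (4 + 2*f)*(-24 + f) = (-24 + f)*(4 + 2*f))
E(m, K) = 2*m*(449 + K) (E(m, K) = (2*m)*(449 + K) = 2*m*(449 + K))
T(-75)/E(-589, r(6)) + 104369/(-264939) = -75*(-1/(1178*(449 + (-96 - 44*6 + 2*6**2)))) + 104369/(-264939) = -75*(-1/(1178*(449 + (-96 - 264 + 2*36)))) + 104369*(-1/264939) = -75*(-1/(1178*(449 + (-96 - 264 + 72)))) - 104369/264939 = -75*(-1/(1178*(449 - 288))) - 104369/264939 = -75/(2*(-589)*161) - 104369/264939 = -75/(-189658) - 104369/264939 = -75*(-1/189658) - 104369/264939 = 75/189658 - 104369/264939 = -19774545377/50247800862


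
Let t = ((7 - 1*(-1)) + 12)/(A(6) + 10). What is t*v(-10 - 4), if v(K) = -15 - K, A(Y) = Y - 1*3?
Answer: -20/13 ≈ -1.5385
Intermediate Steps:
A(Y) = -3 + Y (A(Y) = Y - 3 = -3 + Y)
t = 20/13 (t = ((7 - 1*(-1)) + 12)/((-3 + 6) + 10) = ((7 + 1) + 12)/(3 + 10) = (8 + 12)/13 = 20*(1/13) = 20/13 ≈ 1.5385)
t*v(-10 - 4) = 20*(-15 - (-10 - 4))/13 = 20*(-15 - 1*(-14))/13 = 20*(-15 + 14)/13 = (20/13)*(-1) = -20/13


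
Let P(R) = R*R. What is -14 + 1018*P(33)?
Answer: 1108588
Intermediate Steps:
P(R) = R²
-14 + 1018*P(33) = -14 + 1018*33² = -14 + 1018*1089 = -14 + 1108602 = 1108588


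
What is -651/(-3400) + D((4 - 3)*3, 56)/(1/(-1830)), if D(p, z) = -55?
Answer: 342210651/3400 ≈ 1.0065e+5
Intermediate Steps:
-651/(-3400) + D((4 - 3)*3, 56)/(1/(-1830)) = -651/(-3400) - 55/(1/(-1830)) = -651*(-1/3400) - 55/(-1/1830) = 651/3400 - 55*(-1830) = 651/3400 + 100650 = 342210651/3400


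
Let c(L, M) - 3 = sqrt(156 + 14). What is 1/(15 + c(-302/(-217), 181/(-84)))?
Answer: 9/77 - sqrt(170)/154 ≈ 0.032218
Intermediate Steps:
c(L, M) = 3 + sqrt(170) (c(L, M) = 3 + sqrt(156 + 14) = 3 + sqrt(170))
1/(15 + c(-302/(-217), 181/(-84))) = 1/(15 + (3 + sqrt(170))) = 1/(18 + sqrt(170))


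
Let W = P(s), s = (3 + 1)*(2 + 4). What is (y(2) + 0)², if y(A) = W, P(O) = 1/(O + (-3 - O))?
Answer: ⅑ ≈ 0.11111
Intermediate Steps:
s = 24 (s = 4*6 = 24)
P(O) = -⅓ (P(O) = 1/(-3) = -⅓)
W = -⅓ ≈ -0.33333
y(A) = -⅓
(y(2) + 0)² = (-⅓ + 0)² = (-⅓)² = ⅑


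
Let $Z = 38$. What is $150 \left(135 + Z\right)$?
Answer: $25950$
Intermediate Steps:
$150 \left(135 + Z\right) = 150 \left(135 + 38\right) = 150 \cdot 173 = 25950$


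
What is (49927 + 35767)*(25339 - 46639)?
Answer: -1825282200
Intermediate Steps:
(49927 + 35767)*(25339 - 46639) = 85694*(-21300) = -1825282200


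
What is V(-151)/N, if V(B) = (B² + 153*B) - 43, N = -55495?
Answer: 69/11099 ≈ 0.0062168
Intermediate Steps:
V(B) = -43 + B² + 153*B
V(-151)/N = (-43 + (-151)² + 153*(-151))/(-55495) = (-43 + 22801 - 23103)*(-1/55495) = -345*(-1/55495) = 69/11099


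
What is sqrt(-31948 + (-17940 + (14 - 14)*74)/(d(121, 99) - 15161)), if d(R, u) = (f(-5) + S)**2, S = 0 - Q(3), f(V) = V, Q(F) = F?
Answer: 2*I*sqrt(1820324609638)/15097 ≈ 178.74*I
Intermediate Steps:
S = -3 (S = 0 - 1*3 = 0 - 3 = -3)
d(R, u) = 64 (d(R, u) = (-5 - 3)**2 = (-8)**2 = 64)
sqrt(-31948 + (-17940 + (14 - 14)*74)/(d(121, 99) - 15161)) = sqrt(-31948 + (-17940 + (14 - 14)*74)/(64 - 15161)) = sqrt(-31948 + (-17940 + 0*74)/(-15097)) = sqrt(-31948 + (-17940 + 0)*(-1/15097)) = sqrt(-31948 - 17940*(-1/15097)) = sqrt(-31948 + 17940/15097) = sqrt(-482301016/15097) = 2*I*sqrt(1820324609638)/15097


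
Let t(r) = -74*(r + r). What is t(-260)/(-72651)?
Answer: -38480/72651 ≈ -0.52966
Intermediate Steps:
t(r) = -148*r
t(-260)/(-72651) = -148*(-260)/(-72651) = 38480*(-1/72651) = -38480/72651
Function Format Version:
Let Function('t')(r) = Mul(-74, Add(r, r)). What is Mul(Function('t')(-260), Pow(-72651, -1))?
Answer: Rational(-38480, 72651) ≈ -0.52966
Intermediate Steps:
Function('t')(r) = Mul(-148, r) (Function('t')(r) = Mul(-74, Mul(2, r)) = Mul(-148, r))
Mul(Function('t')(-260), Pow(-72651, -1)) = Mul(Mul(-148, -260), Pow(-72651, -1)) = Mul(38480, Rational(-1, 72651)) = Rational(-38480, 72651)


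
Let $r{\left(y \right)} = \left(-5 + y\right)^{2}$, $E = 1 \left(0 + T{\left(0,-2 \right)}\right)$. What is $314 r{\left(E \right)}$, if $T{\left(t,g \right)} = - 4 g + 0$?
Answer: $2826$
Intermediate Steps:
$T{\left(t,g \right)} = - 4 g$
$E = 8$ ($E = 1 \left(0 - -8\right) = 1 \left(0 + 8\right) = 1 \cdot 8 = 8$)
$314 r{\left(E \right)} = 314 \left(-5 + 8\right)^{2} = 314 \cdot 3^{2} = 314 \cdot 9 = 2826$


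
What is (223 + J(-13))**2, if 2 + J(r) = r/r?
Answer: 49284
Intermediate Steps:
J(r) = -1 (J(r) = -2 + r/r = -2 + 1 = -1)
(223 + J(-13))**2 = (223 - 1)**2 = 222**2 = 49284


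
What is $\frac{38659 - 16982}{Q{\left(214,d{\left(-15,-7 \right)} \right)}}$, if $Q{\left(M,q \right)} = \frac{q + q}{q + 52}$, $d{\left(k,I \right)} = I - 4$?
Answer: $- \frac{888757}{22} \approx -40398.0$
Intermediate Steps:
$d{\left(k,I \right)} = -4 + I$
$Q{\left(M,q \right)} = \frac{2 q}{52 + q}$
$\frac{38659 - 16982}{Q{\left(214,d{\left(-15,-7 \right)} \right)}} = \frac{38659 - 16982}{2 \left(-4 - 7\right) \frac{1}{52 - 11}} = \frac{38659 - 16982}{2 \left(-11\right) \frac{1}{52 - 11}} = \frac{21677}{2 \left(-11\right) \frac{1}{41}} = \frac{21677}{- \frac{22}{41}} = 21677 \left(- \frac{41}{22}\right) = - \frac{888757}{22}$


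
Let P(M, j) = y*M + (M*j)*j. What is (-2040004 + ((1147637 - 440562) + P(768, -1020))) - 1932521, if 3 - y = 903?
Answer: 795070550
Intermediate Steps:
y = -900 (y = 3 - 1*903 = 3 - 903 = -900)
P(M, j) = -900*M + M*j² (P(M, j) = -900*M + (M*j)*j = -900*M + M*j²)
(-2040004 + ((1147637 - 440562) + P(768, -1020))) - 1932521 = (-2040004 + ((1147637 - 440562) + 768*(-900 + (-1020)²))) - 1932521 = (-2040004 + (707075 + 768*(-900 + 1040400))) - 1932521 = (-2040004 + (707075 + 768*1039500)) - 1932521 = (-2040004 + (707075 + 798336000)) - 1932521 = (-2040004 + 799043075) - 1932521 = 797003071 - 1932521 = 795070550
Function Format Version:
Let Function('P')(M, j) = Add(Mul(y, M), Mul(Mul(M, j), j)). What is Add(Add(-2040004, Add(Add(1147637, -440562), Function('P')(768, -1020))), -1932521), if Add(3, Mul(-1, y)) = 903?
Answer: 795070550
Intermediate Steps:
y = -900 (y = Add(3, Mul(-1, 903)) = Add(3, -903) = -900)
Function('P')(M, j) = Add(Mul(-900, M), Mul(M, Pow(j, 2))) (Function('P')(M, j) = Add(Mul(-900, M), Mul(Mul(M, j), j)) = Add(Mul(-900, M), Mul(M, Pow(j, 2))))
Add(Add(-2040004, Add(Add(1147637, -440562), Function('P')(768, -1020))), -1932521) = Add(Add(-2040004, Add(Add(1147637, -440562), Mul(768, Add(-900, Pow(-1020, 2))))), -1932521) = Add(Add(-2040004, Add(707075, Mul(768, Add(-900, 1040400)))), -1932521) = Add(Add(-2040004, Add(707075, Mul(768, 1039500))), -1932521) = Add(Add(-2040004, Add(707075, 798336000)), -1932521) = Add(Add(-2040004, 799043075), -1932521) = Add(797003071, -1932521) = 795070550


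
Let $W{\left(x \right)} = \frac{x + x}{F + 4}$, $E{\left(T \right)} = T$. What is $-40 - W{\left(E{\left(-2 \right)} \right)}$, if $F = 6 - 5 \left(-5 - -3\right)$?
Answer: $- \frac{199}{5} \approx -39.8$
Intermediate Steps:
$F = 16$ ($F = 6 - 5 \left(-5 + 3\right) = 6 - -10 = 6 + 10 = 16$)
$W{\left(x \right)} = \frac{x}{10}$ ($W{\left(x \right)} = \frac{x + x}{16 + 4} = \frac{2 x}{20} = 2 x \frac{1}{20} = \frac{x}{10}$)
$-40 - W{\left(E{\left(-2 \right)} \right)} = -40 - \frac{1}{10} \left(-2\right) = -40 - - \frac{1}{5} = -40 + \frac{1}{5} = - \frac{199}{5}$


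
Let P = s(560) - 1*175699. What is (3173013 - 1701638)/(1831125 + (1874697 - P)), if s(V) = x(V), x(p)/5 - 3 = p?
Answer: 1471375/3878706 ≈ 0.37935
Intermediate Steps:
x(p) = 15 + 5*p
s(V) = 15 + 5*V
P = -172884 (P = (15 + 5*560) - 1*175699 = (15 + 2800) - 175699 = 2815 - 175699 = -172884)
(3173013 - 1701638)/(1831125 + (1874697 - P)) = (3173013 - 1701638)/(1831125 + (1874697 - 1*(-172884))) = 1471375/(1831125 + (1874697 + 172884)) = 1471375/(1831125 + 2047581) = 1471375/3878706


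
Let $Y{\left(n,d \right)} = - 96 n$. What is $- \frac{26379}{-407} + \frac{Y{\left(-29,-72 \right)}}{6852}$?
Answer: $\frac{15156833}{232397} \approx 65.22$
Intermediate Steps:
$- \frac{26379}{-407} + \frac{Y{\left(-29,-72 \right)}}{6852} = - \frac{26379}{-407} + \frac{\left(-96\right) \left(-29\right)}{6852} = \left(-26379\right) \left(- \frac{1}{407}\right) + 2784 \cdot \frac{1}{6852} = \frac{26379}{407} + \frac{232}{571} = \frac{15156833}{232397}$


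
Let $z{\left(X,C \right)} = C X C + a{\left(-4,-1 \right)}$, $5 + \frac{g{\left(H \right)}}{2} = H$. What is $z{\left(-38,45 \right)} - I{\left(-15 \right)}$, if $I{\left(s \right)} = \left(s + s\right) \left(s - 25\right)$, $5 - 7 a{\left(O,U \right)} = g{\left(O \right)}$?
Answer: $- \frac{547027}{7} \approx -78147.0$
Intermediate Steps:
$g{\left(H \right)} = -10 + 2 H$
$a{\left(O,U \right)} = \frac{15}{7} - \frac{2 O}{7}$ ($a{\left(O,U \right)} = \frac{5}{7} - \frac{-10 + 2 O}{7} = \frac{5}{7} - \left(- \frac{10}{7} + \frac{2 O}{7}\right) = \frac{15}{7} - \frac{2 O}{7}$)
$z{\left(X,C \right)} = \frac{23}{7} + X C^{2}$ ($z{\left(X,C \right)} = C X C + \left(\frac{15}{7} - - \frac{8}{7}\right) = X C^{2} + \left(\frac{15}{7} + \frac{8}{7}\right) = X C^{2} + \frac{23}{7} = \frac{23}{7} + X C^{2}$)
$I{\left(s \right)} = 2 s \left(-25 + s\right)$
$z{\left(-38,45 \right)} - I{\left(-15 \right)} = \left(\frac{23}{7} - 38 \cdot 45^{2}\right) - 2 \left(-15\right) \left(-25 - 15\right) = \left(\frac{23}{7} - 76950\right) - 2 \left(-15\right) \left(-40\right) = \left(\frac{23}{7} - 76950\right) - 1200 = - \frac{538627}{7} - 1200 = - \frac{547027}{7}$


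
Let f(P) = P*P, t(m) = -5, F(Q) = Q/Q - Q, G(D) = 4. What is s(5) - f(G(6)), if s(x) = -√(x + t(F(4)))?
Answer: -16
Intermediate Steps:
F(Q) = 1 - Q
f(P) = P²
s(x) = -√(-5 + x) (s(x) = -√(x - 5) = -√(-5 + x))
s(5) - f(G(6)) = -√(-5 + 5) - 1*4² = -√0 - 1*16 = -1*0 - 16 = 0 - 16 = -16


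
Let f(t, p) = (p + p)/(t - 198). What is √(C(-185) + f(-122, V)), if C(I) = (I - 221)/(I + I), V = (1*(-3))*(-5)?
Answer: √2198170/1480 ≈ 1.0018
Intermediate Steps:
V = 15 (V = -3*(-5) = 15)
f(t, p) = 2*p/(-198 + t) (f(t, p) = (2*p)/(-198 + t) = 2*p/(-198 + t))
C(I) = (-221 + I)/(2*I) (C(I) = (-221 + I)/((2*I)) = (-221 + I)*(1/(2*I)) = (-221 + I)/(2*I))
√(C(-185) + f(-122, V)) = √((½)*(-221 - 185)/(-185) + 2*15/(-198 - 122)) = √((½)*(-1/185)*(-406) + 2*15/(-320)) = √(203/185 + 2*15*(-1/320)) = √(203/185 - 3/32) = √(5941/5920) = √2198170/1480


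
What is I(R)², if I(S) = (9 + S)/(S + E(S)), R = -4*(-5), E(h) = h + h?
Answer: 841/3600 ≈ 0.23361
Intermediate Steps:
E(h) = 2*h
R = 20
I(S) = (9 + S)/(3*S) (I(S) = (9 + S)/(S + 2*S) = (9 + S)/((3*S)) = (9 + S)*(1/(3*S)) = (9 + S)/(3*S))
I(R)² = ((⅓)*(9 + 20)/20)² = ((⅓)*(1/20)*29)² = (29/60)² = 841/3600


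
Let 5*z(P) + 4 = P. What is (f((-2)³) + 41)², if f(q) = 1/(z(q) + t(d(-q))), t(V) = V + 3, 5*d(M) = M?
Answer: 207936/121 ≈ 1718.5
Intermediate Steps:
z(P) = -⅘ + P/5
d(M) = M/5
t(V) = 3 + V
f(q) = 5/11 (f(q) = 1/((-⅘ + q/5) + (3 + (-q)/5)) = 1/((-⅘ + q/5) + (3 - q/5)) = 1/(11/5) = 5/11)
(f((-2)³) + 41)² = (5/11 + 41)² = (456/11)² = 207936/121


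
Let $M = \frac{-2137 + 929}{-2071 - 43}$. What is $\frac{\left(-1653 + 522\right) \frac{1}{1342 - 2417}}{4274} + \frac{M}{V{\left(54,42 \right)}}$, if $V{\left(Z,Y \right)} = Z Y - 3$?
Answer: $\frac{7262041}{14569318050} \approx 0.00049845$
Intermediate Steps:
$M = \frac{4}{7}$ ($M = - \frac{1208}{-2114} = \left(-1208\right) \left(- \frac{1}{2114}\right) = \frac{4}{7} \approx 0.57143$)
$V{\left(Z,Y \right)} = -3 + Y Z$ ($V{\left(Z,Y \right)} = Y Z - 3 = -3 + Y Z$)
$\frac{\left(-1653 + 522\right) \frac{1}{1342 - 2417}}{4274} + \frac{M}{V{\left(54,42 \right)}} = \frac{\left(-1653 + 522\right) \frac{1}{1342 - 2417}}{4274} + \frac{4}{7 \left(-3 + 42 \cdot 54\right)} = - \frac{1131}{-1075} \cdot \frac{1}{4274} + \frac{4}{7 \left(-3 + 2268\right)} = \left(-1131\right) \left(- \frac{1}{1075}\right) \frac{1}{4274} + \frac{4}{7 \cdot 2265} = \frac{1131}{1075} \cdot \frac{1}{4274} + \frac{4}{7} \cdot \frac{1}{2265} = \frac{1131}{4594550} + \frac{4}{15855} = \frac{7262041}{14569318050}$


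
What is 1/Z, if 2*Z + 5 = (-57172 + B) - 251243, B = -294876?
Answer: -1/301648 ≈ -3.3151e-6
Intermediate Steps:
Z = -301648 (Z = -5/2 + ((-57172 - 294876) - 251243)/2 = -5/2 + (-352048 - 251243)/2 = -5/2 + (1/2)*(-603291) = -5/2 - 603291/2 = -301648)
1/Z = 1/(-301648) = -1/301648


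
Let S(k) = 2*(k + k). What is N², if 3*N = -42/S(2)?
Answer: 49/16 ≈ 3.0625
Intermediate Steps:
S(k) = 4*k (S(k) = 2*(2*k) = 4*k)
N = -7/4 (N = (-42/(4*2))/3 = (-42/8)/3 = (-42*⅛)/3 = (⅓)*(-21/4) = -7/4 ≈ -1.7500)
N² = (-7/4)² = 49/16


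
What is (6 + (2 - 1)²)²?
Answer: 49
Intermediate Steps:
(6 + (2 - 1)²)² = (6 + 1²)² = (6 + 1)² = 7² = 49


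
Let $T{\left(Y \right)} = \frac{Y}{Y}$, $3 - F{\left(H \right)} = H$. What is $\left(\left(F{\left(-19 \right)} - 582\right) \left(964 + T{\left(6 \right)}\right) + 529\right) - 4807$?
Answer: $-544678$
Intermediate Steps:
$F{\left(H \right)} = 3 - H$
$T{\left(Y \right)} = 1$
$\left(\left(F{\left(-19 \right)} - 582\right) \left(964 + T{\left(6 \right)}\right) + 529\right) - 4807 = \left(\left(\left(3 - -19\right) - 582\right) \left(964 + 1\right) + 529\right) - 4807 = \left(\left(\left(3 + 19\right) - 582\right) 965 + 529\right) - 4807 = \left(\left(22 - 582\right) 965 + 529\right) - 4807 = \left(\left(-560\right) 965 + 529\right) - 4807 = \left(-540400 + 529\right) - 4807 = -539871 - 4807 = -544678$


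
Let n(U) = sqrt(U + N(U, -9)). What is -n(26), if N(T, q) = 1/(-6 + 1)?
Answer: -sqrt(645)/5 ≈ -5.0794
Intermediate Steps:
N(T, q) = -1/5 (N(T, q) = 1/(-5) = -1/5)
n(U) = sqrt(-1/5 + U) (n(U) = sqrt(U - 1/5) = sqrt(-1/5 + U))
-n(26) = -sqrt(-5 + 25*26)/5 = -sqrt(-5 + 650)/5 = -sqrt(645)/5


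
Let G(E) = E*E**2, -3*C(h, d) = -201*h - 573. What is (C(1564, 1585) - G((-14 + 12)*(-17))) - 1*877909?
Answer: -812234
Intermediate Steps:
C(h, d) = 191 + 67*h (C(h, d) = -(-201*h - 573)/3 = -(-573 - 201*h)/3 = 191 + 67*h)
G(E) = E**3
(C(1564, 1585) - G((-14 + 12)*(-17))) - 1*877909 = ((191 + 67*1564) - ((-14 + 12)*(-17))**3) - 1*877909 = ((191 + 104788) - (-2*(-17))**3) - 877909 = (104979 - 1*34**3) - 877909 = (104979 - 1*39304) - 877909 = (104979 - 39304) - 877909 = 65675 - 877909 = -812234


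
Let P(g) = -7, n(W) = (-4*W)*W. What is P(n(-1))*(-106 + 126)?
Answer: -140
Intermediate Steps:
n(W) = -4*W²
P(n(-1))*(-106 + 126) = -7*(-106 + 126) = -7*20 = -140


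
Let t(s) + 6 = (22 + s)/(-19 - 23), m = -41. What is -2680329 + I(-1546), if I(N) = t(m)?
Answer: -112574051/42 ≈ -2.6803e+6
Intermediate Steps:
t(s) = -137/21 - s/42 (t(s) = -6 + (22 + s)/(-19 - 23) = -6 + (22 + s)/(-42) = -6 + (22 + s)*(-1/42) = -6 + (-11/21 - s/42) = -137/21 - s/42)
I(N) = -233/42 (I(N) = -137/21 - 1/42*(-41) = -137/21 + 41/42 = -233/42)
-2680329 + I(-1546) = -2680329 - 233/42 = -112574051/42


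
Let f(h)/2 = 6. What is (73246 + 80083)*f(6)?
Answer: 1839948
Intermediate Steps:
f(h) = 12 (f(h) = 2*6 = 12)
(73246 + 80083)*f(6) = (73246 + 80083)*12 = 153329*12 = 1839948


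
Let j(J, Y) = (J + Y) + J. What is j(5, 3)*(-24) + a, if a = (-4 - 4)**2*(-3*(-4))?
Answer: 456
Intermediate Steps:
a = 768 (a = (-8)**2*12 = 64*12 = 768)
j(J, Y) = Y + 2*J
j(5, 3)*(-24) + a = (3 + 2*5)*(-24) + 768 = (3 + 10)*(-24) + 768 = 13*(-24) + 768 = -312 + 768 = 456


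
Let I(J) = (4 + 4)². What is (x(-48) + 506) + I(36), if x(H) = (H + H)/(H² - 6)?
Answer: 218294/383 ≈ 569.96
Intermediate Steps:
x(H) = 2*H/(-6 + H²) (x(H) = (2*H)/(-6 + H²) = 2*H/(-6 + H²))
I(J) = 64 (I(J) = 8² = 64)
(x(-48) + 506) + I(36) = (2*(-48)/(-6 + (-48)²) + 506) + 64 = (2*(-48)/(-6 + 2304) + 506) + 64 = (2*(-48)/2298 + 506) + 64 = (2*(-48)*(1/2298) + 506) + 64 = (-16/383 + 506) + 64 = 193782/383 + 64 = 218294/383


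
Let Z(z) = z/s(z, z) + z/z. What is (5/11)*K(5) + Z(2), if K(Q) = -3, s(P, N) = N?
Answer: 7/11 ≈ 0.63636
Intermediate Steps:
Z(z) = 2 (Z(z) = z/z + z/z = 1 + 1 = 2)
(5/11)*K(5) + Z(2) = (5/11)*(-3) + 2 = -15/11 + 2 = 7/11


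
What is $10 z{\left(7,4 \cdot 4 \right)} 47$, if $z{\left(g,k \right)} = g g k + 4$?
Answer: $370360$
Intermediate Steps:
$z{\left(g,k \right)} = 4 + k g^{2}$ ($z{\left(g,k \right)} = g^{2} k + 4 = k g^{2} + 4 = 4 + k g^{2}$)
$10 z{\left(7,4 \cdot 4 \right)} 47 = 10 \left(4 + 4 \cdot 4 \cdot 7^{2}\right) 47 = 10 \left(4 + 16 \cdot 49\right) 47 = 10 \left(4 + 784\right) 47 = 10 \cdot 788 \cdot 47 = 7880 \cdot 47 = 370360$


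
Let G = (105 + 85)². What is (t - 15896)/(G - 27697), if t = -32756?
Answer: -48652/8403 ≈ -5.7898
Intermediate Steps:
G = 36100 (G = 190² = 36100)
(t - 15896)/(G - 27697) = (-32756 - 15896)/(36100 - 27697) = -48652/8403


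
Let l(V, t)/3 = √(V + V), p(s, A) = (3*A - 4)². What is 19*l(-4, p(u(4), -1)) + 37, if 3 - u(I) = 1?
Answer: 37 + 114*I*√2 ≈ 37.0 + 161.22*I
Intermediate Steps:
u(I) = 2 (u(I) = 3 - 1*1 = 3 - 1 = 2)
p(s, A) = (-4 + 3*A)²
l(V, t) = 3*√2*√V (l(V, t) = 3*√(V + V) = 3*√(2*V) = 3*(√2*√V) = 3*√2*√V)
19*l(-4, p(u(4), -1)) + 37 = 19*(3*√2*√(-4)) + 37 = 19*(3*√2*(2*I)) + 37 = 19*(6*I*√2) + 37 = 114*I*√2 + 37 = 37 + 114*I*√2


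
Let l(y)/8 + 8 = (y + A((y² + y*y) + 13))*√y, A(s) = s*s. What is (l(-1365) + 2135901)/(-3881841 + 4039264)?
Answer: 2135837/157423 + 111092211912032*I*√1365/157423 ≈ 13.568 + 2.6072e+10*I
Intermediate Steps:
A(s) = s²
l(y) = -64 + 8*√y*(y + (13 + 2*y²)²) (l(y) = -64 + 8*((y + ((y² + y*y) + 13)²)*√y) = -64 + 8*((y + ((y² + y²) + 13)²)*√y) = -64 + 8*((y + (2*y² + 13)²)*√y) = -64 + 8*((y + (13 + 2*y²)²)*√y) = -64 + 8*(√y*(y + (13 + 2*y²)²)) = -64 + 8*√y*(y + (13 + 2*y²)²))
(l(-1365) + 2135901)/(-3881841 + 4039264) = ((-64 + 8*(-1365)^(3/2) + 8*√(-1365)*(13 + 2*(-1365)²)²) + 2135901)/(-3881841 + 4039264) = ((-64 + 8*(-1365*I*√1365) + 8*(I*√1365)*(13 + 2*1863225)²) + 2135901)/157423 = ((-64 - 10920*I*√1365 + 8*(I*√1365)*(13 + 3726450)²) + 2135901)*(1/157423) = ((-64 - 10920*I*√1365 + 8*(I*√1365)*3726463²) + 2135901)*(1/157423) = ((-64 - 10920*I*√1365 + 8*(I*√1365)*13886526490369) + 2135901)*(1/157423) = ((-64 - 10920*I*√1365 + 111092211922952*I*√1365) + 2135901)*(1/157423) = ((-64 + 111092211912032*I*√1365) + 2135901)*(1/157423) = (2135837 + 111092211912032*I*√1365)*(1/157423) = 2135837/157423 + 111092211912032*I*√1365/157423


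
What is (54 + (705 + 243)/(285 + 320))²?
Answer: 1130169924/366025 ≈ 3087.7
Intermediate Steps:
(54 + (705 + 243)/(285 + 320))² = (54 + 948/605)² = (33618/605)² = 1130169924/366025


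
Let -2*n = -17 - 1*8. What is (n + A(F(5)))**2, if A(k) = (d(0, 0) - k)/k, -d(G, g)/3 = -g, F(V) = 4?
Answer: 529/4 ≈ 132.25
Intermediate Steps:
d(G, g) = 3*g (d(G, g) = -(-3)*g = 3*g)
n = 25/2 (n = -(-17 - 1*8)/2 = -(-17 - 8)/2 = -1/2*(-25) = 25/2 ≈ 12.500)
A(k) = -1 (A(k) = (3*0 - k)/k = (0 - k)/k = (-k)/k = -1)
(n + A(F(5)))**2 = (25/2 - 1)**2 = (23/2)**2 = 529/4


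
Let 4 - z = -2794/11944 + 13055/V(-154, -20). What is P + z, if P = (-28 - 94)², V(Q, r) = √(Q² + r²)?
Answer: 88912533/5972 - 13055*√6029/12058 ≈ 14804.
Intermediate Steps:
z = 25285/5972 - 13055*√6029/12058 (z = 4 - (-2794/11944 + 13055/(√((-154)² + (-20)²))) = 4 - (-2794*1/11944 + 13055/(√(23716 + 400))) = 4 - (-1397/5972 + 13055/(√24116)) = 4 - (-1397/5972 + 13055/((2*√6029))) = 4 - (-1397/5972 + 13055*(√6029/12058)) = 4 - (-1397/5972 + 13055*√6029/12058) = 4 + (1397/5972 - 13055*√6029/12058) = 25285/5972 - 13055*√6029/12058 ≈ -79.833)
P = 14884 (P = (-122)² = 14884)
P + z = 14884 + (25285/5972 - 13055*√6029/12058) = 88912533/5972 - 13055*√6029/12058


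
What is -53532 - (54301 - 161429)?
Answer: 53596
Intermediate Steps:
-53532 - (54301 - 161429) = -53532 - 1*(-107128) = -53532 + 107128 = 53596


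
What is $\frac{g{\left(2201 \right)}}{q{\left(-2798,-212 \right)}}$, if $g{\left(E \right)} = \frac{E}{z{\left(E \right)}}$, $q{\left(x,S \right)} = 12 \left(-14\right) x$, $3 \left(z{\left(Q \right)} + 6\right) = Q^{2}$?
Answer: $\frac{2201}{759056683504} \approx 2.8997 \cdot 10^{-9}$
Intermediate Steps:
$z{\left(Q \right)} = -6 + \frac{Q^{2}}{3}$
$q{\left(x,S \right)} = - 168 x$
$g{\left(E \right)} = \frac{E}{-6 + \frac{E^{2}}{3}}$
$\frac{g{\left(2201 \right)}}{q{\left(-2798,-212 \right)}} = \frac{3 \cdot 2201 \frac{1}{-18 + 2201^{2}}}{\left(-168\right) \left(-2798\right)} = \frac{3 \cdot 2201 \frac{1}{-18 + 4844401}}{470064} = 3 \cdot 2201 \cdot \frac{1}{4844383} \cdot \frac{1}{470064} = \frac{6603}{4844383} \cdot \frac{1}{470064} = \frac{2201}{759056683504}$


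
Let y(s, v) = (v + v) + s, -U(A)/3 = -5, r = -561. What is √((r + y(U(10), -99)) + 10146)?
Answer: √9402 ≈ 96.964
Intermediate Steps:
U(A) = 15 (U(A) = -3*(-5) = 15)
y(s, v) = s + 2*v (y(s, v) = 2*v + s = s + 2*v)
√((r + y(U(10), -99)) + 10146) = √((-561 + (15 + 2*(-99))) + 10146) = √((-561 + (15 - 198)) + 10146) = √((-561 - 183) + 10146) = √(-744 + 10146) = √9402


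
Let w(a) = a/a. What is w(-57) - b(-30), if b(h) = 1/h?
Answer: 31/30 ≈ 1.0333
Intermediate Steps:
w(a) = 1
w(-57) - b(-30) = 1 - 1/(-30) = 1 - 1*(-1/30) = 1 + 1/30 = 31/30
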